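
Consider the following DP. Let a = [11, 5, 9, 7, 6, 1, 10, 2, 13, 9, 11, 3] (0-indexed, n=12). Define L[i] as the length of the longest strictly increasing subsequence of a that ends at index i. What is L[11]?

   i    0    1    2    3    4    5    6    7    8    9   10   11
a[i]   11    5    9    7    6    1   10    2   13    9   11    3
L[i]    1    1    2    2    2    1    3    2    4    3    4    3

3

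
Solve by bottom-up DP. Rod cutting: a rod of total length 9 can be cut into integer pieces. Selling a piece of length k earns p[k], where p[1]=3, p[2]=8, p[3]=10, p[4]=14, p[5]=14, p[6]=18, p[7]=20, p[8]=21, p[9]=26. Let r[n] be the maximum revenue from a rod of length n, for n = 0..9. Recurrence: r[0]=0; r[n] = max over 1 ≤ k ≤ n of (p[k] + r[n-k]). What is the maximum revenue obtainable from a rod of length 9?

35

   n    0    1    2    3    4    5    6    7    8    9
r[n]    0    3    8   11   16   19   24   27   32   35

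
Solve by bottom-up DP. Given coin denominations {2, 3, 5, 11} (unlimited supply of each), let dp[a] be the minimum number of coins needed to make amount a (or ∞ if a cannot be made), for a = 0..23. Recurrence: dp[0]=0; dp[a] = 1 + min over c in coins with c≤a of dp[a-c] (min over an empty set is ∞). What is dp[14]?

2

 a  0  1  2  3  4  5  6  7  8  9 10 11 12 13 14 15 16 17 18 19 20 21 22 23
dp  0  -  1  1  2  1  2  2  2  3  2  1  3  2  2  3  2  3  3  3  4  3  2  4
(- denotes ∞ / unreachable)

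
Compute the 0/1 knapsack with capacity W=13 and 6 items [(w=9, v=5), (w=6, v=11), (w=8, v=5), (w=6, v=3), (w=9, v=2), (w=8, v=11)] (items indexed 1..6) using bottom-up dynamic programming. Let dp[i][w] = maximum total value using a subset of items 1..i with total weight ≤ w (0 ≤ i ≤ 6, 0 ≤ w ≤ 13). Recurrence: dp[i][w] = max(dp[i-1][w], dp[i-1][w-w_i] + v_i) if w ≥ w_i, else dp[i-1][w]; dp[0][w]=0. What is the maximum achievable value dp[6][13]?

i\w   0   1   2   3   4   5   6   7   8   9  10  11  12  13
  0   0   0   0   0   0   0   0   0   0   0   0   0   0   0
  1   0   0   0   0   0   0   0   0   0   5   5   5   5   5
  2   0   0   0   0   0   0  11  11  11  11  11  11  11  11
  3   0   0   0   0   0   0  11  11  11  11  11  11  11  11
  4   0   0   0   0   0   0  11  11  11  11  11  11  14  14
  5   0   0   0   0   0   0  11  11  11  11  11  11  14  14
  6   0   0   0   0   0   0  11  11  11  11  11  11  14  14

14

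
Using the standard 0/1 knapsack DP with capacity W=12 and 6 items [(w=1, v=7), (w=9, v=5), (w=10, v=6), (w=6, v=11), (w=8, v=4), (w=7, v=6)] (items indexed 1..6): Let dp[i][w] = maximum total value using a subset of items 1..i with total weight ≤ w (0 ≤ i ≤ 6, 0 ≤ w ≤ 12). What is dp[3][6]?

i\w   0   1   2   3   4   5   6   7   8   9  10  11  12
  0   0   0   0   0   0   0   0   0   0   0   0   0   0
  1   0   7   7   7   7   7   7   7   7   7   7   7   7
  2   0   7   7   7   7   7   7   7   7   7  12  12  12
  3   0   7   7   7   7   7   7   7   7   7  12  13  13
  4   0   7   7   7   7   7  11  18  18  18  18  18  18
  5   0   7   7   7   7   7  11  18  18  18  18  18  18
  6   0   7   7   7   7   7  11  18  18  18  18  18  18

7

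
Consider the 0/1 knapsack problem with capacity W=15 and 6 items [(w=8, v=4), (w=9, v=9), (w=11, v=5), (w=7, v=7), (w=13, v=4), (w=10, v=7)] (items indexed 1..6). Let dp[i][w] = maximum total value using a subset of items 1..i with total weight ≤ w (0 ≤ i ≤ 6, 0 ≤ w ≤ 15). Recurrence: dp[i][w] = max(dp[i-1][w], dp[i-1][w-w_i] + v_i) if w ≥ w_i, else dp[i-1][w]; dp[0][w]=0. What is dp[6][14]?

9

i\w   0   1   2   3   4   5   6   7   8   9  10  11  12  13  14  15
  0   0   0   0   0   0   0   0   0   0   0   0   0   0   0   0   0
  1   0   0   0   0   0   0   0   0   4   4   4   4   4   4   4   4
  2   0   0   0   0   0   0   0   0   4   9   9   9   9   9   9   9
  3   0   0   0   0   0   0   0   0   4   9   9   9   9   9   9   9
  4   0   0   0   0   0   0   0   7   7   9   9   9   9   9   9  11
  5   0   0   0   0   0   0   0   7   7   9   9   9   9   9   9  11
  6   0   0   0   0   0   0   0   7   7   9   9   9   9   9   9  11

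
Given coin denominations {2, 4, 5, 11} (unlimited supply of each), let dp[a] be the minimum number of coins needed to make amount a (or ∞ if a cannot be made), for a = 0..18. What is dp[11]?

 a  0  1  2  3  4  5  6  7  8  9 10 11 12 13 14 15 16 17 18
dp  0  -  1  -  1  1  2  2  2  2  2  1  3  2  3  2  2  3  3
(- denotes ∞ / unreachable)

1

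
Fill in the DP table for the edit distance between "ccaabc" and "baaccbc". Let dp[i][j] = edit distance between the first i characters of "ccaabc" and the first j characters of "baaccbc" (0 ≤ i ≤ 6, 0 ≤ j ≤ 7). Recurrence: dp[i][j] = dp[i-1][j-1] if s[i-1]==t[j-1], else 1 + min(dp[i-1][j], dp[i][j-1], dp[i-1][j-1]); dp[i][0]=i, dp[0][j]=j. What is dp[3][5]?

4

   ''  b  a  a  c  c  b  c
''  0  1  2  3  4  5  6  7
 c  1  1  2  3  3  4  5  6
 c  2  2  2  3  3  3  4  5
 a  3  3  2  2  3  4  4  5
 a  4  4  3  2  3  4  5  5
 b  5  4  4  3  3  4  4  5
 c  6  5  5  4  3  3  4  4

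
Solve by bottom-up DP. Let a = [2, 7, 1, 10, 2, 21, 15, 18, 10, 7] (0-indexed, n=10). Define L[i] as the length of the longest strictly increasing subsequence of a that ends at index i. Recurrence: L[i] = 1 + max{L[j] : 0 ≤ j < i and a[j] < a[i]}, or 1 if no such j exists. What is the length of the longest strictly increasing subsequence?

5

   i    0    1    2    3    4    5    6    7    8    9
a[i]    2    7    1   10    2   21   15   18   10    7
L[i]    1    2    1    3    2    4    4    5    3    3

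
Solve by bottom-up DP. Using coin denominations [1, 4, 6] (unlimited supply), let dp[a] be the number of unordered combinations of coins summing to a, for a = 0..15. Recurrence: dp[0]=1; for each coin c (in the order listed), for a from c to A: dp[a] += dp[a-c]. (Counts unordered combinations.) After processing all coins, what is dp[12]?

after  coin     0     1     2     3     4     5     6     7     8     9    10    11    12    13    14    15
          1     1     1     1     1     1     1     1     1     1     1     1     1     1     1     1     1
          4     1     1     1     1     2     2     2     2     3     3     3     3     4     4     4     4
          6     1     1     1     1     2     2     3     3     4     4     5     5     7     7     8     8

7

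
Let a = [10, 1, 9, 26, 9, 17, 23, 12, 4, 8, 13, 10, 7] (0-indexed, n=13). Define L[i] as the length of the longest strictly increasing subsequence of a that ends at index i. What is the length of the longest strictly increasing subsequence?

4

   i    0    1    2    3    4    5    6    7    8    9   10   11   12
a[i]   10    1    9   26    9   17   23   12    4    8   13   10    7
L[i]    1    1    2    3    2    3    4    3    2    3    4    4    3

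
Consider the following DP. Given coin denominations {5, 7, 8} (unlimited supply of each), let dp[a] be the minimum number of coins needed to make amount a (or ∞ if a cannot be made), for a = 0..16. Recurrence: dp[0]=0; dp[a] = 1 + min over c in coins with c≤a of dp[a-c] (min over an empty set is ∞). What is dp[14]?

 a  0  1  2  3  4  5  6  7  8  9 10 11 12 13 14 15 16
dp  0  -  -  -  -  1  -  1  1  -  2  -  2  2  2  2  2
(- denotes ∞ / unreachable)

2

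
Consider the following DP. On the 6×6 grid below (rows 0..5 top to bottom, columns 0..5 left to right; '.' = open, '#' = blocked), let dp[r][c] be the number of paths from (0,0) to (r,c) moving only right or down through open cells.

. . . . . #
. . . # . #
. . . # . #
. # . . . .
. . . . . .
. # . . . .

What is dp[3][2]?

r\c   0   1   2   3   4   5
  0   1   1   1   1   1   0
  1   1   2   3   0   1   0
  2   1   3   6   0   1   0
  3   1   0   6   6   7   7
  4   1   1   7  13  20  27
  5   1   0   7  20  40  67

6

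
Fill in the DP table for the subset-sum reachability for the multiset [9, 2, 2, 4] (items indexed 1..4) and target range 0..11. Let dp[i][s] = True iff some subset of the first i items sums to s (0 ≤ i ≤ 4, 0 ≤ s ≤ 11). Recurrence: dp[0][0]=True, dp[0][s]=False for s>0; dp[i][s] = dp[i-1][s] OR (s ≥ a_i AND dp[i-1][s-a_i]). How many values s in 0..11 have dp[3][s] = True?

5

i\s   0   1   2   3   4   5   6   7   8   9  10  11
  0   T   F   F   F   F   F   F   F   F   F   F   F
  1   T   F   F   F   F   F   F   F   F   T   F   F
  2   T   F   T   F   F   F   F   F   F   T   F   T
  3   T   F   T   F   T   F   F   F   F   T   F   T
  4   T   F   T   F   T   F   T   F   T   T   F   T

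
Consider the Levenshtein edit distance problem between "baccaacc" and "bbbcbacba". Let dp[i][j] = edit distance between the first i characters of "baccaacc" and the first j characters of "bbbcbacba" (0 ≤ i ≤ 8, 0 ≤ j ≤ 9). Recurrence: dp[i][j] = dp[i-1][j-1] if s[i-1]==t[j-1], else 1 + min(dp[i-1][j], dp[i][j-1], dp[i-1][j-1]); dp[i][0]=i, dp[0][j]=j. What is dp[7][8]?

4

   ''  b  b  b  c  b  a  c  b  a
''  0  1  2  3  4  5  6  7  8  9
 b  1  0  1  2  3  4  5  6  7  8
 a  2  1  1  2  3  4  4  5  6  7
 c  3  2  2  2  2  3  4  4  5  6
 c  4  3  3  3  2  3  4  4  5  6
 a  5  4  4  4  3  3  3  4  5  5
 a  6  5  5  5  4  4  3  4  5  5
 c  7  6  6  6  5  5  4  3  4  5
 c  8  7  7  7  6  6  5  4  4  5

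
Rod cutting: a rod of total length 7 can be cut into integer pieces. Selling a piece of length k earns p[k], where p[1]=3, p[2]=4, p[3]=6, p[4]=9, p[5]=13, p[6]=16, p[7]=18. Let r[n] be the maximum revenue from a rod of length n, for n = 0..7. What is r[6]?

18

   n    0    1    2    3    4    5    6    7
r[n]    0    3    6    9   12   15   18   21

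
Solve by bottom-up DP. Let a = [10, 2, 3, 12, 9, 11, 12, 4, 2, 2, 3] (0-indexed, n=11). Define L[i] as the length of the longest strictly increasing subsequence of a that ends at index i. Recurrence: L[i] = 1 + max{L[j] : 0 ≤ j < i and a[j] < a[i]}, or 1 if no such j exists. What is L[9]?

   i    0    1    2    3    4    5    6    7    8    9   10
a[i]   10    2    3   12    9   11   12    4    2    2    3
L[i]    1    1    2    3    3    4    5    3    1    1    2

1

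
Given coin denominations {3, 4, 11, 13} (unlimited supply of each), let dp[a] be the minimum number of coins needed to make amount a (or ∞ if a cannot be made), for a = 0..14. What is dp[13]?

1

 a  0  1  2  3  4  5  6  7  8  9 10 11 12 13 14
dp  0  -  -  1  1  -  2  2  2  3  3  1  3  1  2
(- denotes ∞ / unreachable)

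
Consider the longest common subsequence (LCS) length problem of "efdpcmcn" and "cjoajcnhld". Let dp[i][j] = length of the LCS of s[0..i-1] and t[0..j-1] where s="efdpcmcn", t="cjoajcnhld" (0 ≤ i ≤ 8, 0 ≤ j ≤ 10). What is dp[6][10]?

   ''  c  j  o  a  j  c  n  h  l  d
''  0  0  0  0  0  0  0  0  0  0  0
 e  0  0  0  0  0  0  0  0  0  0  0
 f  0  0  0  0  0  0  0  0  0  0  0
 d  0  0  0  0  0  0  0  0  0  0  1
 p  0  0  0  0  0  0  0  0  0  0  1
 c  0  1  1  1  1  1  1  1  1  1  1
 m  0  1  1  1  1  1  1  1  1  1  1
 c  0  1  1  1  1  1  2  2  2  2  2
 n  0  1  1  1  1  1  2  3  3  3  3

1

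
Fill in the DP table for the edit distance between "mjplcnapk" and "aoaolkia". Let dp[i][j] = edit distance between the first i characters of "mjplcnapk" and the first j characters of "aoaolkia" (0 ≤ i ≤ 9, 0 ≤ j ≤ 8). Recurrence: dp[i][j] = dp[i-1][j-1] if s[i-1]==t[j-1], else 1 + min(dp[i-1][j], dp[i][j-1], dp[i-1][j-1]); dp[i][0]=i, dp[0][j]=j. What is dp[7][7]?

7

   ''  a  o  a  o  l  k  i  a
''  0  1  2  3  4  5  6  7  8
 m  1  1  2  3  4  5  6  7  8
 j  2  2  2  3  4  5  6  7  8
 p  3  3  3  3  4  5  6  7  8
 l  4  4  4  4  4  4  5  6  7
 c  5  5  5  5  5  5  5  6  7
 n  6  6  6  6  6  6  6  6  7
 a  7  6  7  6  7  7  7  7  6
 p  8  7  7  7  7  8  8  8  7
 k  9  8  8  8  8  8  8  9  8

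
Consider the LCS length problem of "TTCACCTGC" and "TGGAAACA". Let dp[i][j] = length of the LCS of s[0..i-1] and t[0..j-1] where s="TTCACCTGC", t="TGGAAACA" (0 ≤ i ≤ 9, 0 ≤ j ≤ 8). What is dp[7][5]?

   ''  T  G  G  A  A  A  C  A
''  0  0  0  0  0  0  0  0  0
 T  0  1  1  1  1  1  1  1  1
 T  0  1  1  1  1  1  1  1  1
 C  0  1  1  1  1  1  1  2  2
 A  0  1  1  1  2  2  2  2  3
 C  0  1  1  1  2  2  2  3  3
 C  0  1  1  1  2  2  2  3  3
 T  0  1  1  1  2  2  2  3  3
 G  0  1  2  2  2  2  2  3  3
 C  0  1  2  2  2  2  2  3  3

2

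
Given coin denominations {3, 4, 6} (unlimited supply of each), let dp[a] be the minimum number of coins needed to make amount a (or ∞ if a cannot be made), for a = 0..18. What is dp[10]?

2

 a  0  1  2  3  4  5  6  7  8  9 10 11 12 13 14 15 16 17 18
dp  0  -  -  1  1  -  1  2  2  2  2  3  2  3  3  3  3  4  3
(- denotes ∞ / unreachable)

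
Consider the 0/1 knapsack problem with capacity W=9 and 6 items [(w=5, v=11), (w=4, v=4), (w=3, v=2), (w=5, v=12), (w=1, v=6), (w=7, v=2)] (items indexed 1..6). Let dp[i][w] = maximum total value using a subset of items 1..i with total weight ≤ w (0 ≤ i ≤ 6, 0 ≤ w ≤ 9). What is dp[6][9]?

i\w   0   1   2   3   4   5   6   7   8   9
  0   0   0   0   0   0   0   0   0   0   0
  1   0   0   0   0   0  11  11  11  11  11
  2   0   0   0   0   4  11  11  11  11  15
  3   0   0   0   2   4  11  11  11  13  15
  4   0   0   0   2   4  12  12  12  14  16
  5   0   6   6   6   8  12  18  18  18  20
  6   0   6   6   6   8  12  18  18  18  20

20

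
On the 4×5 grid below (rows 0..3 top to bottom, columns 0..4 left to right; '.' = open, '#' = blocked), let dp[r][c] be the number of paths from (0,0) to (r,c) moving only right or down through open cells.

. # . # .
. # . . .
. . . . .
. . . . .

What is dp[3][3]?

4

r\c   0   1   2   3   4
  0   1   0   0   0   0
  1   1   0   0   0   0
  2   1   1   1   1   1
  3   1   2   3   4   5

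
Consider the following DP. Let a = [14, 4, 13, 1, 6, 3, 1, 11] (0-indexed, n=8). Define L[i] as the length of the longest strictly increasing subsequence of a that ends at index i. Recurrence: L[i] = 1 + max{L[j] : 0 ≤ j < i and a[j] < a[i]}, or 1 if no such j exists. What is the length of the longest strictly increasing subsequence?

   i    0    1    2    3    4    5    6    7
a[i]   14    4   13    1    6    3    1   11
L[i]    1    1    2    1    2    2    1    3

3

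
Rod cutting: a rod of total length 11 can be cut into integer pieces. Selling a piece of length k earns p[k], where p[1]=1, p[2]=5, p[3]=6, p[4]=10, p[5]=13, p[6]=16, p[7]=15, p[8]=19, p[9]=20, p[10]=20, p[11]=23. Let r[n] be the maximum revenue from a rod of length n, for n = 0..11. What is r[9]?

23

   n    0    1    2    3    4    5    6    7    8    9   10   11
r[n]    0    1    5    6   10   13   16   18   21   23   26   29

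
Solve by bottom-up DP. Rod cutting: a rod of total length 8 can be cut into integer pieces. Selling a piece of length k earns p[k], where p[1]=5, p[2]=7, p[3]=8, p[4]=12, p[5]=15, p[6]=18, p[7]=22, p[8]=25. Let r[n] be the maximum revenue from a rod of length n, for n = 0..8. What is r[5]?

   n    0    1    2    3    4    5    6    7    8
r[n]    0    5   10   15   20   25   30   35   40

25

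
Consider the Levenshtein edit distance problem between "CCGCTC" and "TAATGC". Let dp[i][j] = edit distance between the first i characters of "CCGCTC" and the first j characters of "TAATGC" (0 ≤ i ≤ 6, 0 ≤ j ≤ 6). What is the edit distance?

5

   ''  T  A  A  T  G  C
''  0  1  2  3  4  5  6
 C  1  1  2  3  4  5  5
 C  2  2  2  3  4  5  5
 G  3  3  3  3  4  4  5
 C  4  4  4  4  4  5  4
 T  5  4  5  5  4  5  5
 C  6  5  5  6  5  5  5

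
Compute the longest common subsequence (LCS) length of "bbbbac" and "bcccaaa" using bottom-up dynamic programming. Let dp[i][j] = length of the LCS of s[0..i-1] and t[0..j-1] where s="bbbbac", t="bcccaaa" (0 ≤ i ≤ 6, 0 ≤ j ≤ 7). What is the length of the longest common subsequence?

2

   ''  b  c  c  c  a  a  a
''  0  0  0  0  0  0  0  0
 b  0  1  1  1  1  1  1  1
 b  0  1  1  1  1  1  1  1
 b  0  1  1  1  1  1  1  1
 b  0  1  1  1  1  1  1  1
 a  0  1  1  1  1  2  2  2
 c  0  1  2  2  2  2  2  2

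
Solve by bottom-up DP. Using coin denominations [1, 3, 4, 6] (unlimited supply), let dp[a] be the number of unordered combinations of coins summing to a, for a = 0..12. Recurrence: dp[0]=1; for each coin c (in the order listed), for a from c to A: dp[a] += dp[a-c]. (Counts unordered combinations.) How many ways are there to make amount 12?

16

after  coin     0     1     2     3     4     5     6     7     8     9    10    11    12
          1     1     1     1     1     1     1     1     1     1     1     1     1     1
          3     1     1     1     2     2     2     3     3     3     4     4     4     5
          4     1     1     1     2     3     3     4     5     6     7     8     9    11
          6     1     1     1     2     3     3     5     6     7     9    11    12    16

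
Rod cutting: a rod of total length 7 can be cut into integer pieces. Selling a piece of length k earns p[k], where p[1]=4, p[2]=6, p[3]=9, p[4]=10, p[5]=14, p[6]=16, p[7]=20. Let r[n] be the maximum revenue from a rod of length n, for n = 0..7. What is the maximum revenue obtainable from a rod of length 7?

   n    0    1    2    3    4    5    6    7
r[n]    0    4    8   12   16   20   24   28

28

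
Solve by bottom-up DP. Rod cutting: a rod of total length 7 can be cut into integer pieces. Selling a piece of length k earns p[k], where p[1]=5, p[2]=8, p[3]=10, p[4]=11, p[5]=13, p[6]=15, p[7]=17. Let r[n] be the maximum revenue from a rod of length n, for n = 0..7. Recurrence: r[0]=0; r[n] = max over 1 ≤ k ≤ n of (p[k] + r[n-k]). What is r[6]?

   n    0    1    2    3    4    5    6    7
r[n]    0    5   10   15   20   25   30   35

30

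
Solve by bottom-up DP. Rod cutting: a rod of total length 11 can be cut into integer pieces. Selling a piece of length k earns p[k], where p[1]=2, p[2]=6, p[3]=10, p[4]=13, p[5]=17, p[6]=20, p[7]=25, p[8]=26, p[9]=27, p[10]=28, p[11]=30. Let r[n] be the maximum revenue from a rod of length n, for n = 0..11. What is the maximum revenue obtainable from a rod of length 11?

   n    0    1    2    3    4    5    6    7    8    9   10   11
r[n]    0    2    6   10   13   17   20   25   27   31   35   38

38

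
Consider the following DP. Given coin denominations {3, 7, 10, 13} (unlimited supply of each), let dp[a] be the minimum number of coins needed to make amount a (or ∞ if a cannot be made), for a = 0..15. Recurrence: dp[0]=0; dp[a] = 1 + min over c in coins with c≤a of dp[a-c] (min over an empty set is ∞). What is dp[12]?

 a  0  1  2  3  4  5  6  7  8  9 10 11 12 13 14 15
dp  0  -  -  1  -  -  2  1  -  3  1  -  4  1  2  5
(- denotes ∞ / unreachable)

4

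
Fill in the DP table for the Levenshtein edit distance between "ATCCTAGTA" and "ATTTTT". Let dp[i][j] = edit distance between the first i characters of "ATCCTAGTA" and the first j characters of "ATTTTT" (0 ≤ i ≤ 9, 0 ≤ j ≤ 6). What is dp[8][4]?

   ''  A  T  T  T  T  T
''  0  1  2  3  4  5  6
 A  1  0  1  2  3  4  5
 T  2  1  0  1  2  3  4
 C  3  2  1  1  2  3  4
 C  4  3  2  2  2  3  4
 T  5  4  3  2  2  2  3
 A  6  5  4  3  3  3  3
 G  7  6  5  4  4  4  4
 T  8  7  6  5  4  4  4
 A  9  8  7  6  5  5  5

4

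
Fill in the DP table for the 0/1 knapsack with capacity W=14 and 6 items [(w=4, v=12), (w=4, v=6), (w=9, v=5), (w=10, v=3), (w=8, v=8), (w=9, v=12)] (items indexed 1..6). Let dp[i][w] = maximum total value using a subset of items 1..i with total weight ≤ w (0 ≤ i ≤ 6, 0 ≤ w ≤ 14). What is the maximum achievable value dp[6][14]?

i\w   0   1   2   3   4   5   6   7   8   9  10  11  12  13  14
  0   0   0   0   0   0   0   0   0   0   0   0   0   0   0   0
  1   0   0   0   0  12  12  12  12  12  12  12  12  12  12  12
  2   0   0   0   0  12  12  12  12  18  18  18  18  18  18  18
  3   0   0   0   0  12  12  12  12  18  18  18  18  18  18  18
  4   0   0   0   0  12  12  12  12  18  18  18  18  18  18  18
  5   0   0   0   0  12  12  12  12  18  18  18  18  20  20  20
  6   0   0   0   0  12  12  12  12  18  18  18  18  20  24  24

24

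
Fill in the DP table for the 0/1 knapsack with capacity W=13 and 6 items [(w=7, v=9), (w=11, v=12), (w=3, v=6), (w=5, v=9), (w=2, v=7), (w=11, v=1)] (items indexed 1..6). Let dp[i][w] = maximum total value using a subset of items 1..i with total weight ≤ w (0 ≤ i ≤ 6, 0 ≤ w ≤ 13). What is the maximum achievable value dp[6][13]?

22

i\w   0   1   2   3   4   5   6   7   8   9  10  11  12  13
  0   0   0   0   0   0   0   0   0   0   0   0   0   0   0
  1   0   0   0   0   0   0   0   9   9   9   9   9   9   9
  2   0   0   0   0   0   0   0   9   9   9   9  12  12  12
  3   0   0   0   6   6   6   6   9   9   9  15  15  15  15
  4   0   0   0   6   6   9   9   9  15  15  15  15  18  18
  5   0   0   7   7   7  13  13  16  16  16  22  22  22  22
  6   0   0   7   7   7  13  13  16  16  16  22  22  22  22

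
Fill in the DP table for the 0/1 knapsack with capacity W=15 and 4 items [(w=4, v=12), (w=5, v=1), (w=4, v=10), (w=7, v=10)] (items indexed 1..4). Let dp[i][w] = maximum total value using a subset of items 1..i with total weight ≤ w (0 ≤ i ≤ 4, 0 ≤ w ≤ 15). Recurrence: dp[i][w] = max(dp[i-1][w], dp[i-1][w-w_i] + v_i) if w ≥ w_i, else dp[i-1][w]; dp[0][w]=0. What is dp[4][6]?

i\w   0   1   2   3   4   5   6   7   8   9  10  11  12  13  14  15
  0   0   0   0   0   0   0   0   0   0   0   0   0   0   0   0   0
  1   0   0   0   0  12  12  12  12  12  12  12  12  12  12  12  12
  2   0   0   0   0  12  12  12  12  12  13  13  13  13  13  13  13
  3   0   0   0   0  12  12  12  12  22  22  22  22  22  23  23  23
  4   0   0   0   0  12  12  12  12  22  22  22  22  22  23  23  32

12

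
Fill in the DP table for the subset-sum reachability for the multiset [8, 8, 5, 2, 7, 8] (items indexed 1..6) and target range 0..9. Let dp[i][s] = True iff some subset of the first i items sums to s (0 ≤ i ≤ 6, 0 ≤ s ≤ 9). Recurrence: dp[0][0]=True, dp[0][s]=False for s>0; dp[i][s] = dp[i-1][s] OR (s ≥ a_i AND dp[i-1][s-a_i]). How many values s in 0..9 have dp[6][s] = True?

i\s   0   1   2   3   4   5   6   7   8   9
  0   T   F   F   F   F   F   F   F   F   F
  1   T   F   F   F   F   F   F   F   T   F
  2   T   F   F   F   F   F   F   F   T   F
  3   T   F   F   F   F   T   F   F   T   F
  4   T   F   T   F   F   T   F   T   T   F
  5   T   F   T   F   F   T   F   T   T   T
  6   T   F   T   F   F   T   F   T   T   T

6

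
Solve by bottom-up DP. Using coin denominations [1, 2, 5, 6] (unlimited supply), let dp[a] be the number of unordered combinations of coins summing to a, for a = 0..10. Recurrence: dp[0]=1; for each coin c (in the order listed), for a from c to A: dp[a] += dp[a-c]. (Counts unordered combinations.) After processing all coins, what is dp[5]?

4

after  coin     0     1     2     3     4     5     6     7     8     9    10
          1     1     1     1     1     1     1     1     1     1     1     1
          2     1     1     2     2     3     3     4     4     5     5     6
          5     1     1     2     2     3     4     5     6     7     8    10
          6     1     1     2     2     3     4     6     7     9    10    13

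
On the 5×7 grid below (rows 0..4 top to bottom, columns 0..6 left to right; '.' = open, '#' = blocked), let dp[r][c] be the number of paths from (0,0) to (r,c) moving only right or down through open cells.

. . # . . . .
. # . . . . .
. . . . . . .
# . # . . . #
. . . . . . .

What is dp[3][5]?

r\c   0   1   2   3   4   5   6
  0   1   1   0   0   0   0   0
  1   1   0   0   0   0   0   0
  2   1   1   1   1   1   1   1
  3   0   1   0   1   2   3   0
  4   0   1   1   2   4   7   7

3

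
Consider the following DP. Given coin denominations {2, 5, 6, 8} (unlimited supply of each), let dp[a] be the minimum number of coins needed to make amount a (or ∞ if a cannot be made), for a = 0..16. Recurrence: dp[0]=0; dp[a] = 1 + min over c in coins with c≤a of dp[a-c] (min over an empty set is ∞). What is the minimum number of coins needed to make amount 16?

2

 a  0  1  2  3  4  5  6  7  8  9 10 11 12 13 14 15 16
dp  0  -  1  -  2  1  1  2  1  3  2  2  2  2  2  3  2
(- denotes ∞ / unreachable)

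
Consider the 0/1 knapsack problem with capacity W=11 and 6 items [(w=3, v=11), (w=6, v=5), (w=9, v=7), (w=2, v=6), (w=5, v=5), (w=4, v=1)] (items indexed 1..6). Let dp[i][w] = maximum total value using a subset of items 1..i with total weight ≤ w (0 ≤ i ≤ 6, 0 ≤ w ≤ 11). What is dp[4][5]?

17

i\w   0   1   2   3   4   5   6   7   8   9  10  11
  0   0   0   0   0   0   0   0   0   0   0   0   0
  1   0   0   0  11  11  11  11  11  11  11  11  11
  2   0   0   0  11  11  11  11  11  11  16  16  16
  3   0   0   0  11  11  11  11  11  11  16  16  16
  4   0   0   6  11  11  17  17  17  17  17  17  22
  5   0   0   6  11  11  17  17  17  17  17  22  22
  6   0   0   6  11  11  17  17  17  17  18  22  22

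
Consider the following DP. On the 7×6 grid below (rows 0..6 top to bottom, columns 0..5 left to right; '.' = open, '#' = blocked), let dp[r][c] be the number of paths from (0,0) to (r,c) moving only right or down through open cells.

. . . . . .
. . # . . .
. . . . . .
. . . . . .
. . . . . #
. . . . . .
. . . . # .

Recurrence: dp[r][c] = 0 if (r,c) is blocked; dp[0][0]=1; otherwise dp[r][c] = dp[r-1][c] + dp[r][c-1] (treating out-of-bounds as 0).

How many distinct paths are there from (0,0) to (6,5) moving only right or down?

r\c   0   1   2   3   4   5
  0   1   1   1   1   1   1
  1   1   2   0   1   2   3
  2   1   3   3   4   6   9
  3   1   4   7  11  17  26
  4   1   5  12  23  40   0
  5   1   6  18  41  81  81
  6   1   7  25  66   0  81

81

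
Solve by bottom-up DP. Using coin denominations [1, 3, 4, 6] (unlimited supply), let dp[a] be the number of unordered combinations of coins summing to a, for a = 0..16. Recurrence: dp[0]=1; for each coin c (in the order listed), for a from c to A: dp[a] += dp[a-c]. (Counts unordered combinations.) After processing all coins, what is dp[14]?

after  coin     0     1     2     3     4     5     6     7     8     9    10    11    12    13    14    15    16
          1     1     1     1     1     1     1     1     1     1     1     1     1     1     1     1     1     1
          3     1     1     1     2     2     2     3     3     3     4     4     4     5     5     5     6     6
          4     1     1     1     2     3     3     4     5     6     7     8     9    11    12    13    15    17
          6     1     1     1     2     3     3     5     6     7     9    11    12    16    18    20    24    28

20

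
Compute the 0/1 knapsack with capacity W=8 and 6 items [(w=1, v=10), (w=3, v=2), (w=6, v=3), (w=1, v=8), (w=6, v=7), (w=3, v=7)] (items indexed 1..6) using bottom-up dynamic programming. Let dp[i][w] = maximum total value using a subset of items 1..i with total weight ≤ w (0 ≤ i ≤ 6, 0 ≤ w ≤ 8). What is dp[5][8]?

i\w   0   1   2   3   4   5   6   7   8
  0   0   0   0   0   0   0   0   0   0
  1   0  10  10  10  10  10  10  10  10
  2   0  10  10  10  12  12  12  12  12
  3   0  10  10  10  12  12  12  13  13
  4   0  10  18  18  18  20  20  20  21
  5   0  10  18  18  18  20  20  20  25
  6   0  10  18  18  18  25  25  25  27

25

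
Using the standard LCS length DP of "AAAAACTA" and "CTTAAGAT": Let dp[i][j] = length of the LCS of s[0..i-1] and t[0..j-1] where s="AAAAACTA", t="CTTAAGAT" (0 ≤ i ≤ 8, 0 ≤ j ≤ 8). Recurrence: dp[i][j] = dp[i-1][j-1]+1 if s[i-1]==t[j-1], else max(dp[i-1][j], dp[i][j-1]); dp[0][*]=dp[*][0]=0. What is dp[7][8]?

   ''  C  T  T  A  A  G  A  T
''  0  0  0  0  0  0  0  0  0
 A  0  0  0  0  1  1  1  1  1
 A  0  0  0  0  1  2  2  2  2
 A  0  0  0  0  1  2  2  3  3
 A  0  0  0  0  1  2  2  3  3
 A  0  0  0  0  1  2  2  3  3
 C  0  1  1  1  1  2  2  3  3
 T  0  1  2  2  2  2  2  3  4
 A  0  1  2  2  3  3  3  3  4

4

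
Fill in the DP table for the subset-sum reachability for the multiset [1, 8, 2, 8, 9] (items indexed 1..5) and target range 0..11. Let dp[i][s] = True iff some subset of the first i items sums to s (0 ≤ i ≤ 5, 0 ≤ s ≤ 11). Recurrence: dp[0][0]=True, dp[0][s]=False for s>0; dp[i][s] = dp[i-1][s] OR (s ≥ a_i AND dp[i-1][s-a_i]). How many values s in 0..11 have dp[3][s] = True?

8

i\s   0   1   2   3   4   5   6   7   8   9  10  11
  0   T   F   F   F   F   F   F   F   F   F   F   F
  1   T   T   F   F   F   F   F   F   F   F   F   F
  2   T   T   F   F   F   F   F   F   T   T   F   F
  3   T   T   T   T   F   F   F   F   T   T   T   T
  4   T   T   T   T   F   F   F   F   T   T   T   T
  5   T   T   T   T   F   F   F   F   T   T   T   T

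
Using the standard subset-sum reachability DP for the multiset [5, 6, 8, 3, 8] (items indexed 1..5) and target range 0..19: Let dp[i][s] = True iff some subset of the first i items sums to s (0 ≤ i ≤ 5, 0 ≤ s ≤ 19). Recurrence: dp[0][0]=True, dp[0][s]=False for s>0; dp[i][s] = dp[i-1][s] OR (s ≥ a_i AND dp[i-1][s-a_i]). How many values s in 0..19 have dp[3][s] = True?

8

i\s   0   1   2   3   4   5   6   7   8   9  10  11  12  13  14  15  16  17  18  19
  0   T   F   F   F   F   F   F   F   F   F   F   F   F   F   F   F   F   F   F   F
  1   T   F   F   F   F   T   F   F   F   F   F   F   F   F   F   F   F   F   F   F
  2   T   F   F   F   F   T   T   F   F   F   F   T   F   F   F   F   F   F   F   F
  3   T   F   F   F   F   T   T   F   T   F   F   T   F   T   T   F   F   F   F   T
  4   T   F   F   T   F   T   T   F   T   T   F   T   F   T   T   F   T   T   F   T
  5   T   F   F   T   F   T   T   F   T   T   F   T   F   T   T   F   T   T   F   T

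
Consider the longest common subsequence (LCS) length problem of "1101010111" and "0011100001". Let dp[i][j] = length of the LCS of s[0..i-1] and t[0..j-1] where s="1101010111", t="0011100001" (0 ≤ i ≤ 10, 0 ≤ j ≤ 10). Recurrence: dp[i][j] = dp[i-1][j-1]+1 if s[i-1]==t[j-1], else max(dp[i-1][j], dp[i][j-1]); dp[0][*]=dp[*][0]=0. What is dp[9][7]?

5

   ''  0  0  1  1  1  0  0  0  0  1
''  0  0  0  0  0  0  0  0  0  0  0
 1  0  0  0  1  1  1  1  1  1  1  1
 1  0  0  0  1  2  2  2  2  2  2  2
 0  0  1  1  1  2  2  3  3  3  3  3
 1  0  1  1  2  2  3  3  3  3  3  4
 0  0  1  2  2  2  3  4  4  4  4  4
 1  0  1  2  3  3  3  4  4  4  4  5
 0  0  1  2  3  3  3  4  5  5  5  5
 1  0  1  2  3  4  4  4  5  5  5  6
 1  0  1  2  3  4  5  5  5  5  5  6
 1  0  1  2  3  4  5  5  5  5  5  6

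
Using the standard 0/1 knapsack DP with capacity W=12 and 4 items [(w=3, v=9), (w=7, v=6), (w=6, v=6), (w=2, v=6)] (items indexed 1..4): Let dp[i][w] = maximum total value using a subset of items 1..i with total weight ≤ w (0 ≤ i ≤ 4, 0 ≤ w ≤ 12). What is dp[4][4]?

9

i\w   0   1   2   3   4   5   6   7   8   9  10  11  12
  0   0   0   0   0   0   0   0   0   0   0   0   0   0
  1   0   0   0   9   9   9   9   9   9   9   9   9   9
  2   0   0   0   9   9   9   9   9   9   9  15  15  15
  3   0   0   0   9   9   9   9   9   9  15  15  15  15
  4   0   0   6   9   9  15  15  15  15  15  15  21  21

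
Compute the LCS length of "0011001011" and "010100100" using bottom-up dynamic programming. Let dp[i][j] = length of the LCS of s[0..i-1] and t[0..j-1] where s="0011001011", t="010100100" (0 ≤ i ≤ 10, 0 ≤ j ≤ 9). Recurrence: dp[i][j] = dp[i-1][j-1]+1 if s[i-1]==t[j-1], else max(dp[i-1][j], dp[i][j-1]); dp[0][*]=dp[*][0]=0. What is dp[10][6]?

5

   ''  0  1  0  1  0  0  1  0  0
''  0  0  0  0  0  0  0  0  0  0
 0  0  1  1  1  1  1  1  1  1  1
 0  0  1  1  2  2  2  2  2  2  2
 1  0  1  2  2  3  3  3  3  3  3
 1  0  1  2  2  3  3  3  4  4  4
 0  0  1  2  3  3  4  4  4  5  5
 0  0  1  2  3  3  4  5  5  5  6
 1  0  1  2  3  4  4  5  6  6  6
 0  0  1  2  3  4  5  5  6  7  7
 1  0  1  2  3  4  5  5  6  7  7
 1  0  1  2  3  4  5  5  6  7  7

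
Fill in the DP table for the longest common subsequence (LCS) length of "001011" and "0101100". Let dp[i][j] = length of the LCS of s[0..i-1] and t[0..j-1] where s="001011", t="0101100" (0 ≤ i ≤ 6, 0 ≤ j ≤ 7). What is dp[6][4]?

4

   ''  0  1  0  1  1  0  0
''  0  0  0  0  0  0  0  0
 0  0  1  1  1  1  1  1  1
 0  0  1  1  2  2  2  2  2
 1  0  1  2  2  3  3  3  3
 0  0  1  2  3  3  3  4  4
 1  0  1  2  3  4  4  4  4
 1  0  1  2  3  4  5  5  5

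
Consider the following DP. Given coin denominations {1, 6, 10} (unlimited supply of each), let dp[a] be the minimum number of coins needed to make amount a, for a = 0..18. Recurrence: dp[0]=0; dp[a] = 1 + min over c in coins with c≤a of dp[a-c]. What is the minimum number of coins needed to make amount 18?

3

 a  0  1  2  3  4  5  6  7  8  9 10 11 12 13 14 15 16 17 18
dp  0  1  2  3  4  5  1  2  3  4  1  2  2  3  4  5  2  3  3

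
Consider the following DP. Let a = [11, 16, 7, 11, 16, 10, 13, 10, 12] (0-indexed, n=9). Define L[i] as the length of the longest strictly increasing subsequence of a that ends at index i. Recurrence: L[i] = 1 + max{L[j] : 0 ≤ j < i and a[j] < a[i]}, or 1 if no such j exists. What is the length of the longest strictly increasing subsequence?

   i    0    1    2    3    4    5    6    7    8
a[i]   11   16    7   11   16   10   13   10   12
L[i]    1    2    1    2    3    2    3    2    3

3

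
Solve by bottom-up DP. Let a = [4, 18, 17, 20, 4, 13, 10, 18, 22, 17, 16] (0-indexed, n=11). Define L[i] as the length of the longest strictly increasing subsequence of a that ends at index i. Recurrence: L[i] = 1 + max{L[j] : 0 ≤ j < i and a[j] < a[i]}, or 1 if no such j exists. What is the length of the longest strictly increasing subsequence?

   i    0    1    2    3    4    5    6    7    8    9   10
a[i]    4   18   17   20    4   13   10   18   22   17   16
L[i]    1    2    2    3    1    2    2    3    4    3    3

4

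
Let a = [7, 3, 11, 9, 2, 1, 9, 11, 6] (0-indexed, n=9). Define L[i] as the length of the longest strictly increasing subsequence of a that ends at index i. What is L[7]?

3

   i    0    1    2    3    4    5    6    7    8
a[i]    7    3   11    9    2    1    9   11    6
L[i]    1    1    2    2    1    1    2    3    2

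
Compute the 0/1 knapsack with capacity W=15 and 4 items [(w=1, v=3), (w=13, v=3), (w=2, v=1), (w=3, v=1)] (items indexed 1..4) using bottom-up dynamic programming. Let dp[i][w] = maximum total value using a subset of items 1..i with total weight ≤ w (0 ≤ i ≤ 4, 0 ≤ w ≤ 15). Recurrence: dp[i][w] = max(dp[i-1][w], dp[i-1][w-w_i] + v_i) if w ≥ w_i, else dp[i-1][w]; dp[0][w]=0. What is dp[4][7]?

i\w   0   1   2   3   4   5   6   7   8   9  10  11  12  13  14  15
  0   0   0   0   0   0   0   0   0   0   0   0   0   0   0   0   0
  1   0   3   3   3   3   3   3   3   3   3   3   3   3   3   3   3
  2   0   3   3   3   3   3   3   3   3   3   3   3   3   3   6   6
  3   0   3   3   4   4   4   4   4   4   4   4   4   4   4   6   6
  4   0   3   3   4   4   4   5   5   5   5   5   5   5   5   6   6

5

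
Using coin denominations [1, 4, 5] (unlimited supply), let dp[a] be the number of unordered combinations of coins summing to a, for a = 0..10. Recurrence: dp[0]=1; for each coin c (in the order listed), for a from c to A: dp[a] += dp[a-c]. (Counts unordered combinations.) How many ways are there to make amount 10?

after  coin     0     1     2     3     4     5     6     7     8     9    10
          1     1     1     1     1     1     1     1     1     1     1     1
          4     1     1     1     1     2     2     2     2     3     3     3
          5     1     1     1     1     2     3     3     3     4     5     6

6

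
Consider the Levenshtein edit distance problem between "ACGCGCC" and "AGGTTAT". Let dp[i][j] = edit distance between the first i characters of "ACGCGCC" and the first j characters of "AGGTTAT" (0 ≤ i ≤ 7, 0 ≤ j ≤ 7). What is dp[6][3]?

3

   ''  A  G  G  T  T  A  T
''  0  1  2  3  4  5  6  7
 A  1  0  1  2  3  4  5  6
 C  2  1  1  2  3  4  5  6
 G  3  2  1  1  2  3  4  5
 C  4  3  2  2  2  3  4  5
 G  5  4  3  2  3  3  4  5
 C  6  5  4  3  3  4  4  5
 C  7  6  5  4  4  4  5  5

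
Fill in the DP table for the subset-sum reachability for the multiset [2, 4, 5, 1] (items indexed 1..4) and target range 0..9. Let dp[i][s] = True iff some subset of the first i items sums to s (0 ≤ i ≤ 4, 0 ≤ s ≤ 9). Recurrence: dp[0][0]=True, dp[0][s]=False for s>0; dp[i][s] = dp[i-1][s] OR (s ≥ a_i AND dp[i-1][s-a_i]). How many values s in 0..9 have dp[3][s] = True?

7

i\s   0   1   2   3   4   5   6   7   8   9
  0   T   F   F   F   F   F   F   F   F   F
  1   T   F   T   F   F   F   F   F   F   F
  2   T   F   T   F   T   F   T   F   F   F
  3   T   F   T   F   T   T   T   T   F   T
  4   T   T   T   T   T   T   T   T   T   T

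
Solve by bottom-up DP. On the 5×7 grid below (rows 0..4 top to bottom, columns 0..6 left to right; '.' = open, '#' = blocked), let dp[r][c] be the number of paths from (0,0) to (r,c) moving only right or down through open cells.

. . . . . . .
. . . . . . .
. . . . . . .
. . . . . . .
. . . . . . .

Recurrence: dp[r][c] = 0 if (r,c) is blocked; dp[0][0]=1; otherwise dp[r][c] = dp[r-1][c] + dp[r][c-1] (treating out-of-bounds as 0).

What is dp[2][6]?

r\c   0   1   2   3   4   5   6
  0   1   1   1   1   1   1   1
  1   1   2   3   4   5   6   7
  2   1   3   6  10  15  21  28
  3   1   4  10  20  35  56  84
  4   1   5  15  35  70 126 210

28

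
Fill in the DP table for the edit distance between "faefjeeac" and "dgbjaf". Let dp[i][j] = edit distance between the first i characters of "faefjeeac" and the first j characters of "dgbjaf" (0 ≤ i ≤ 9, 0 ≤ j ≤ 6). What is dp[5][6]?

6

   ''  d  g  b  j  a  f
''  0  1  2  3  4  5  6
 f  1  1  2  3  4  5  5
 a  2  2  2  3  4  4  5
 e  3  3  3  3  4  5  5
 f  4  4  4  4  4  5  5
 j  5  5  5  5  4  5  6
 e  6  6  6  6  5  5  6
 e  7  7  7  7  6  6  6
 a  8  8  8  8  7  6  7
 c  9  9  9  9  8  7  7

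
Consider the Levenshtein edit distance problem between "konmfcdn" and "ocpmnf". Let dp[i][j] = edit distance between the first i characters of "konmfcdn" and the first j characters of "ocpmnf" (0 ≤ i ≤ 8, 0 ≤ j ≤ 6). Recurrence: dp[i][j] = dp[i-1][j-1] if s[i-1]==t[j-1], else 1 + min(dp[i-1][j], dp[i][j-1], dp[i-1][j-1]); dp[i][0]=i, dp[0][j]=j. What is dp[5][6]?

   ''  o  c  p  m  n  f
''  0  1  2  3  4  5  6
 k  1  1  2  3  4  5  6
 o  2  1  2  3  4  5  6
 n  3  2  2  3  4  4  5
 m  4  3  3  3  3  4  5
 f  5  4  4  4  4  4  4
 c  6  5  4  5  5  5  5
 d  7  6  5  5  6  6  6
 n  8  7  6  6  6  6  7

4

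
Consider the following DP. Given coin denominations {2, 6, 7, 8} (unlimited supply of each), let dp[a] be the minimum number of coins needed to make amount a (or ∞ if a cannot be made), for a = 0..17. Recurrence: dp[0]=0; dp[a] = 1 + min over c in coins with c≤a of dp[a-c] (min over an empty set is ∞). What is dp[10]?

2

 a  0  1  2  3  4  5  6  7  8  9 10 11 12 13 14 15 16 17
dp  0  -  1  -  2  -  1  1  1  2  2  3  2  2  2  2  2  3
(- denotes ∞ / unreachable)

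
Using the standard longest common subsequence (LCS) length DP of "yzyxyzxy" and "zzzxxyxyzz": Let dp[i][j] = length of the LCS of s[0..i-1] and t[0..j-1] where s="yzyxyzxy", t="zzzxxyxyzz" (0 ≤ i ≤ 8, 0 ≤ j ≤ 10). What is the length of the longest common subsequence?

   ''  z  z  z  x  x  y  x  y  z  z
''  0  0  0  0  0  0  0  0  0  0  0
 y  0  0  0  0  0  0  1  1  1  1  1
 z  0  1  1  1  1  1  1  1  1  2  2
 y  0  1  1  1  1  1  2  2  2  2  2
 x  0  1  1  1  2  2  2  3  3  3  3
 y  0  1  1  1  2  2  3  3  4  4  4
 z  0  1  2  2  2  2  3  3  4  5  5
 x  0  1  2  2  3  3  3  4  4  5  5
 y  0  1  2  2  3  3  4  4  5  5  5

5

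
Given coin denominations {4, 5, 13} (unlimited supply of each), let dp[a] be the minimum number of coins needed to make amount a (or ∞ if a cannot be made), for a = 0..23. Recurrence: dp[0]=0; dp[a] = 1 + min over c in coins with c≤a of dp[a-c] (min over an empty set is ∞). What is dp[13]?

1

 a  0  1  2  3  4  5  6  7  8  9 10 11 12 13 14 15 16 17 18 19 20 21 22 23
dp  0  -  -  -  1  1  -  -  2  2  2  -  3  1  3  3  4  2  2  4  4  3  3  3
(- denotes ∞ / unreachable)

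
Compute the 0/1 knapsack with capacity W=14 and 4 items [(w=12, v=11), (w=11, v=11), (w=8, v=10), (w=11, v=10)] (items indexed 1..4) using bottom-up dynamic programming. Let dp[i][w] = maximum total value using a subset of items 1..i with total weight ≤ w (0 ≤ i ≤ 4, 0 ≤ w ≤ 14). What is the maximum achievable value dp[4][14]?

i\w   0   1   2   3   4   5   6   7   8   9  10  11  12  13  14
  0   0   0   0   0   0   0   0   0   0   0   0   0   0   0   0
  1   0   0   0   0   0   0   0   0   0   0   0   0  11  11  11
  2   0   0   0   0   0   0   0   0   0   0   0  11  11  11  11
  3   0   0   0   0   0   0   0   0  10  10  10  11  11  11  11
  4   0   0   0   0   0   0   0   0  10  10  10  11  11  11  11

11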